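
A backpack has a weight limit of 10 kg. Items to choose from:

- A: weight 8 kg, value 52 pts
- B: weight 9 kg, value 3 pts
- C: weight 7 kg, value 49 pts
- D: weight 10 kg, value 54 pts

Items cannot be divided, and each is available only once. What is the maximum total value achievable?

Check high-value combinations within 10 kg:
- D: weight 10, value 54
- A: weight 8, value 52
- C: weight 7, value 49
Best: 54 pts.

54 pts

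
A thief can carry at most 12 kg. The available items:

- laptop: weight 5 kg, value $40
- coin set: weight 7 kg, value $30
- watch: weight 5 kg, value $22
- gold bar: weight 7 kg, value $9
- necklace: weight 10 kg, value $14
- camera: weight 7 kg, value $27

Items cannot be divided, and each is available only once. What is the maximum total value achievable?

Check high-value combinations within 12 kg:
- laptop+coin set: weight 5+7=12, value 40+30=70
- laptop+camera: weight 5+7=12, value 40+27=67
- laptop+watch: weight 5+5=10, value 40+22=62
- coin set+watch: weight 7+5=12, value 30+22=52
Best: $70.

$70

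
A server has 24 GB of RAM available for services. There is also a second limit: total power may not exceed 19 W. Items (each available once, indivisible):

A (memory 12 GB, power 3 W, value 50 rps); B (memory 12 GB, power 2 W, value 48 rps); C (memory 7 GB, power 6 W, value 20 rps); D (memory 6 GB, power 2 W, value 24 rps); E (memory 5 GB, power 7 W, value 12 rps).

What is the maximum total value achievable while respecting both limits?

Feasible sets respecting both limits:
- A+B: memory 24, power 5, value 98
- A+D+E: memory 23, power 12, value 86
- B+D+E: memory 23, power 11, value 84
Best: 98 rps.

98 rps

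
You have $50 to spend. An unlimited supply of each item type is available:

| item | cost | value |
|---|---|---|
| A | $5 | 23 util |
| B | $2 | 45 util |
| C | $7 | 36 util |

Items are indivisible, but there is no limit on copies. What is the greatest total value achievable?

1125 util

Best value-per-unit is B at 45/2, and filling with it alone uses cost 25×2=50. No mix of the others beats 25×45 = 1125.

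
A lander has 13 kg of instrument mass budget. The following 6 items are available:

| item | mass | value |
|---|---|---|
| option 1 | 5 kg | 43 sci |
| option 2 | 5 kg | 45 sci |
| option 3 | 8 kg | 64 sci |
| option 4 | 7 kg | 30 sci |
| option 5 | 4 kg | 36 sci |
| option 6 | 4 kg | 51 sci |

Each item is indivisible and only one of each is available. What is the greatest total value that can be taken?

Check high-value combinations within 13 kg:
- option 2+option 5+option 6: mass 5+4+4=13, value 45+36+51=132
- option 1+option 5+option 6: mass 5+4+4=13, value 43+36+51=130
- option 3+option 6: mass 8+4=12, value 64+51=115
- option 2+option 3: mass 5+8=13, value 45+64=109
Best: 132 sci.

132 sci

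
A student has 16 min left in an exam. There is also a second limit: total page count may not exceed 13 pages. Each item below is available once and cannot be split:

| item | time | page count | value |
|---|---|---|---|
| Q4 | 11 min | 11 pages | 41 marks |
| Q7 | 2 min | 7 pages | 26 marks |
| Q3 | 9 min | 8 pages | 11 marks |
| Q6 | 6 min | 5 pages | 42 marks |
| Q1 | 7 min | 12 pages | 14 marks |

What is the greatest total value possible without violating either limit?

Feasible sets respecting both limits:
- Q7+Q6: time 8, page count 12, value 68
- Q3+Q6: time 15, page count 13, value 53
- Q6: time 6, page count 5, value 42
Best: 68 marks.

68 marks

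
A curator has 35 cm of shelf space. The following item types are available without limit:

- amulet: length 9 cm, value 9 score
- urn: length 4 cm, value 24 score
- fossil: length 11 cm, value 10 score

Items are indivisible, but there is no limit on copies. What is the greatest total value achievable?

Best value-per-unit is urn at 24/4, and filling with it alone uses length 8×4=32. No mix of the others beats 8×24 = 192.

192 score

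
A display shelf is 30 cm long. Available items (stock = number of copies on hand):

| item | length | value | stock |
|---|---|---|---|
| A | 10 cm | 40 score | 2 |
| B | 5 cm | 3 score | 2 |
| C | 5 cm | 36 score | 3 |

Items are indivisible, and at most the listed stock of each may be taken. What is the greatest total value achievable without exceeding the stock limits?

152 score

Top feasible selections:
- 2×A + 2×C: length 30, value 152
- 1×A + 1×B + 3×C: length 30, value 151
- 1×A + 3×C: length 25, value 148
Best: 152 score.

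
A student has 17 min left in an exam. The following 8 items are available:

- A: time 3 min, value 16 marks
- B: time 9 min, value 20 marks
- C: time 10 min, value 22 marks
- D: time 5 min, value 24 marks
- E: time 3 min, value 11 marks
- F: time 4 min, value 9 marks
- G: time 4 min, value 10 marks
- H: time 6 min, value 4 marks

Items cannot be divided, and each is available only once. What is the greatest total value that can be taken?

61 marks

Check high-value combinations within 17 min:
- A+D+E+G: time 3+5+3+4=15, value 16+24+11+10=61
- A+D+E+F: time 3+5+3+4=15, value 16+24+11+9=60
- A+B+D: time 3+9+5=17, value 16+20+24=60
- A+D+F+G: time 3+5+4+4=16, value 16+24+9+10=59
Best: 61 marks.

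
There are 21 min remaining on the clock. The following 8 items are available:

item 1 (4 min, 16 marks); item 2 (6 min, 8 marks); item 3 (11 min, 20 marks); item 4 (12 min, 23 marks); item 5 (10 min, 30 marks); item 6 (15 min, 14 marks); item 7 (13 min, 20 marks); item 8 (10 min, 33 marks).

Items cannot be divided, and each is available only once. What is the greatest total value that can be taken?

Check high-value combinations within 21 min:
- item 5+item 8: time 10+10=20, value 30+33=63
- item 1+item 2+item 8: time 4+6+10=20, value 16+8+33=57
- item 1+item 2+item 5: time 4+6+10=20, value 16+8+30=54
Best: 63 marks.

63 marks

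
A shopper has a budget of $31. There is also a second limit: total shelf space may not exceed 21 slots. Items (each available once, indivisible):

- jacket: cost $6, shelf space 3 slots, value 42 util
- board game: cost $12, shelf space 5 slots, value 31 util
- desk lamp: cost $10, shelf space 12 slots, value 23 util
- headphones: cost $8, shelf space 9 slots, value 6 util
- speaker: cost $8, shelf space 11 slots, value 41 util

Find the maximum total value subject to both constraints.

114 util

Feasible sets respecting both limits:
- jacket+board game+speaker: cost 26, shelf space 19, value 114
- jacket+board game+desk lamp: cost 28, shelf space 20, value 96
- jacket+speaker: cost 14, shelf space 14, value 83
Best: 114 util.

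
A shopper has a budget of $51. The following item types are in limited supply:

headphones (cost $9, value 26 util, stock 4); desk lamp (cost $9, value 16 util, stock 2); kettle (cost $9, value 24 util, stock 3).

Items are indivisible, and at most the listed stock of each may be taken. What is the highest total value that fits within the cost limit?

128 util

Best selections within cost 51 and stock limits:
- 4×headphones + 1×kettle: cost 45, value 128
- 3×headphones + 2×kettle: cost 45, value 126
- 2×headphones + 3×kettle: cost 45, value 124
- 4×headphones + 1×desk lamp: cost 45, value 120
Best: 128 util.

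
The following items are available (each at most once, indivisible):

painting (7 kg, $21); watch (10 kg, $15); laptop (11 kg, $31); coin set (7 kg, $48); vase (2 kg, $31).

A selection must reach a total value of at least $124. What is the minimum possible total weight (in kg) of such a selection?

27

Subsets with value ≥ 124, sorted by total weight:
- painting+laptop+coin set+vase: weight 27, value 131
- watch+laptop+coin set+vase: weight 30, value 125
- painting+watch+laptop+coin set+vase: weight 37, value 146
Minimum weight: 27 kg.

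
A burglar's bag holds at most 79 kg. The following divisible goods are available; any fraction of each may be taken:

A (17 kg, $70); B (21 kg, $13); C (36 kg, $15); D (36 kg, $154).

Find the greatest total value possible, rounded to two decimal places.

Take in order of value per unit:
- D (154/36 per unit): all 36 → value 154, running total 154.00
- A (70/17 per unit): all 17 → value 70, running total 224.00
- B (13/21 per unit): all 21 → value 13, running total 237.00
- C (15/36 per unit): 5 of 36 → value 5×15/36 = 2.0833, running total 239.08
Total 239.08.

239.08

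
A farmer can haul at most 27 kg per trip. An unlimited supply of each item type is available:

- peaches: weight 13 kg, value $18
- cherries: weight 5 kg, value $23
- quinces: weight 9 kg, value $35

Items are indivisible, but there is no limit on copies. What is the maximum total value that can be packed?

Best value-per-unit is cherries at 23/5, and filling with it alone uses weight 5×5=25. No mix of the others beats 5×23 = 115.

$115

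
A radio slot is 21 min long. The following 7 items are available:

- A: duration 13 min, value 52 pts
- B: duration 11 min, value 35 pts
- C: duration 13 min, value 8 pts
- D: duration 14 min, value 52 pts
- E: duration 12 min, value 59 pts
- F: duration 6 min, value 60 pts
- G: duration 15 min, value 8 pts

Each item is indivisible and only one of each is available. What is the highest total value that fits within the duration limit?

Check high-value combinations within 21 min:
- E+F: duration 12+6=18, value 59+60=119
- A+F: duration 13+6=19, value 52+60=112
- D+F: duration 14+6=20, value 52+60=112
Best: 119 pts.

119 pts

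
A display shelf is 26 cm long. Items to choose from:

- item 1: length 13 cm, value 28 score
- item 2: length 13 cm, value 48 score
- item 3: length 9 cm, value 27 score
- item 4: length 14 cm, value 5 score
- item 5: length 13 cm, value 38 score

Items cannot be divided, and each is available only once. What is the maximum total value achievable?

86 score

Check high-value combinations within 26 cm:
- item 2+item 5: length 13+13=26, value 48+38=86
- item 1+item 2: length 13+13=26, value 28+48=76
- item 2+item 3: length 13+9=22, value 48+27=75
- item 1+item 5: length 13+13=26, value 28+38=66
Best: 86 score.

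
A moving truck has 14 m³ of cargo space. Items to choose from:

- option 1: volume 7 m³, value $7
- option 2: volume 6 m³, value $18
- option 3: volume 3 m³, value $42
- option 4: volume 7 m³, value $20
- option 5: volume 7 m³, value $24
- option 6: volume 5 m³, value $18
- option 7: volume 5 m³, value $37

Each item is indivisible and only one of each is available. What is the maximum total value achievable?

$97

Check high-value combinations within 14 m³:
- option 3+option 6+option 7: volume 3+5+5=13, value 42+18+37=97
- option 2+option 3+option 7: volume 6+3+5=14, value 18+42+37=97
- option 3+option 7: volume 3+5=8, value 42+37=79
Best: $97.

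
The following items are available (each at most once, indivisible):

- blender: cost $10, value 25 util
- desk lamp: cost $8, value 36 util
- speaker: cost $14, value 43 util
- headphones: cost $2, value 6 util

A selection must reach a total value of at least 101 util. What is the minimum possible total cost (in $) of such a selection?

Subsets with value ≥ 101, sorted by total cost:
- blender+desk lamp+speaker: cost 32, value 104
- blender+desk lamp+speaker+headphones: cost 34, value 110
Minimum cost: 32 $.

32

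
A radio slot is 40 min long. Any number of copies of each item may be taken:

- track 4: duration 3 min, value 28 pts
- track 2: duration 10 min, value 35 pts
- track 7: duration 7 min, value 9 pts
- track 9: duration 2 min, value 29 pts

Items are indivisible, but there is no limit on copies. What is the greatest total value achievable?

Best value-per-unit is track 9 at 29/2, and filling with it alone uses duration 20×2=40. No mix of the others beats 20×29 = 580.

580 pts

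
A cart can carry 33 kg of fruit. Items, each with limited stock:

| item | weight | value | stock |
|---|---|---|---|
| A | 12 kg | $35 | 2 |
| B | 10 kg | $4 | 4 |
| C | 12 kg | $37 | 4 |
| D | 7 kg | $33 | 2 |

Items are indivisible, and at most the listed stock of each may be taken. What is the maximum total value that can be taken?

Best selections within weight 33 and stock limits:
- 2×C + 1×D: weight 31, value 107
- 1×A + 1×C + 1×D: weight 31, value 105
- 1×C + 2×D: weight 26, value 103
- 2×A + 1×D: weight 31, value 103
Best: $107.

$107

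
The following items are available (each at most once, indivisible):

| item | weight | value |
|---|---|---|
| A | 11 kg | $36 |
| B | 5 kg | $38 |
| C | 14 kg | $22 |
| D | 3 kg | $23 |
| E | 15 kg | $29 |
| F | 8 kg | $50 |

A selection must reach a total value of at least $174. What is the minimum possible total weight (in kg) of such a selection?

Subsets with value ≥ 174, sorted by total weight:
- A+B+D+E+F: weight 42, value 176
- A+B+C+E+F: weight 53, value 175
- A+B+C+D+E+F: weight 56, value 198
Minimum weight: 42 kg.

42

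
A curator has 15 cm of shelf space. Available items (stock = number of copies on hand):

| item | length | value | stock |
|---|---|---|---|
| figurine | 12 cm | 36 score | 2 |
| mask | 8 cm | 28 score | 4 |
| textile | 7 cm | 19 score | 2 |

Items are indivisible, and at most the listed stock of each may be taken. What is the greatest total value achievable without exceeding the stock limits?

47 score

Best selections within length 15 and stock limits:
- 1×mask + 1×textile: length 15, value 47
- 2×textile: length 14, value 38
- 1×figurine: length 12, value 36
- 1×mask: length 8, value 28
Best: 47 score.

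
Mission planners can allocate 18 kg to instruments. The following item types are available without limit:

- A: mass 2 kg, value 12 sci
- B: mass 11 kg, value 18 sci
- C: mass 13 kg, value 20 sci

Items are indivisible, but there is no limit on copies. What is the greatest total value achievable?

108 sci

Best value-per-unit is A at 12/2, and filling with it alone uses mass 9×2=18. No mix of the others beats 9×12 = 108.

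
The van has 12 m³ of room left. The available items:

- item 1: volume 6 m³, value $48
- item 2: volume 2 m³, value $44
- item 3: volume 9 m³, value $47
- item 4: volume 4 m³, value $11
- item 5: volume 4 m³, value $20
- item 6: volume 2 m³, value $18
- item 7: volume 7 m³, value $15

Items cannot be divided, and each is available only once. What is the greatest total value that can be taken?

$112

Check high-value combinations within 12 m³:
- item 1+item 2+item 5: volume 6+2+4=12, value 48+44+20=112
- item 1+item 2+item 6: volume 6+2+2=10, value 48+44+18=110
- item 1+item 2+item 4: volume 6+2+4=12, value 48+44+11=103
Best: $112.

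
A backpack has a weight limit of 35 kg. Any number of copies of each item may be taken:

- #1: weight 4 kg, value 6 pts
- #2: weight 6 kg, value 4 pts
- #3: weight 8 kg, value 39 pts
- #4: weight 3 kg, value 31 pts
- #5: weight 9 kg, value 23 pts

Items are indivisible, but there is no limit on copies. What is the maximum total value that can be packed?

341 pts

Best value-per-unit is #4 at 31/3, and filling with it alone uses weight 11×3=33. No mix of the others beats 11×31 = 341.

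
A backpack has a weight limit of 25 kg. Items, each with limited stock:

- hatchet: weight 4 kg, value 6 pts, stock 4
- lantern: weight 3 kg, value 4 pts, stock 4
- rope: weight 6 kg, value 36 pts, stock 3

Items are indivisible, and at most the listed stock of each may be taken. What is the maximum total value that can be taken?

Best selections within weight 25 and stock limits:
- 1×hatchet + 1×lantern + 3×rope: weight 25, value 118
- 2×lantern + 3×rope: weight 24, value 116
- 1×hatchet + 3×rope: weight 22, value 114
- 1×lantern + 3×rope: weight 21, value 112
Best: 118 pts.

118 pts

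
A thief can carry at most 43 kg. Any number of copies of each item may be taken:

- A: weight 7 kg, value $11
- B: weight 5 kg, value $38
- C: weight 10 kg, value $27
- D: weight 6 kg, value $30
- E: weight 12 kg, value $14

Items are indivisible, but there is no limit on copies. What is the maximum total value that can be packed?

$304

Best value-per-unit is B at 38/5, and filling with it alone uses weight 8×5=40. No mix of the others beats 8×38 = 304.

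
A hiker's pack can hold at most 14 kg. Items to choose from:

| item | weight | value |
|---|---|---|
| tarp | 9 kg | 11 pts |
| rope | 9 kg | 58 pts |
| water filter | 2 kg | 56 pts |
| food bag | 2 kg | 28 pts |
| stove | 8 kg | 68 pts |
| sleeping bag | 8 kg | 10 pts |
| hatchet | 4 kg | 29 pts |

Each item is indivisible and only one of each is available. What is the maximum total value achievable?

153 pts

Check high-value combinations within 14 kg:
- water filter+stove+hatchet: weight 2+8+4=14, value 56+68+29=153
- water filter+food bag+stove: weight 2+2+8=12, value 56+28+68=152
- rope+water filter+food bag: weight 9+2+2=13, value 58+56+28=142
Best: 153 pts.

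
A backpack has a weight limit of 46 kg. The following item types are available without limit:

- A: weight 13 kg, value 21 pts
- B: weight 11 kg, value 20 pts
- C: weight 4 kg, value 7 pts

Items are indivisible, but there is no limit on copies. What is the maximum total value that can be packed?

Best value-per-unit is B at 20/11; filling with it alone gives 4×20 = 80.
Optimal mix: 2×B + 6×C → weight 46, value 82.

82 pts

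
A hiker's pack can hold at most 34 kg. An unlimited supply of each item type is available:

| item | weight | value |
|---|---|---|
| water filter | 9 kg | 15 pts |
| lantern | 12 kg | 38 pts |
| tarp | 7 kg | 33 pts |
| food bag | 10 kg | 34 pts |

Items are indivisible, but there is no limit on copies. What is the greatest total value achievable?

Best value-per-unit is tarp at 33/7; filling with it alone gives 4×33 = 132.
Optimal mix: 1×lantern + 3×tarp → weight 33, value 137.

137 pts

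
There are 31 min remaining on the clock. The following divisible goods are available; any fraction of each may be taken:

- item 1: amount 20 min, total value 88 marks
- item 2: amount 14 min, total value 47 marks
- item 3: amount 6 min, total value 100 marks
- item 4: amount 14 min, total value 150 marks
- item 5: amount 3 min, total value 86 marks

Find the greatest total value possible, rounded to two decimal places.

Take in order of value per unit:
- item 5 (86/3 per unit): all 3 → value 86, running total 86.00
- item 3 (100/6 per unit): all 6 → value 100, running total 186.00
- item 4 (150/14 per unit): all 14 → value 150, running total 336.00
- item 1 (88/20 per unit): 8 of 20 → value 8×88/20 = 35.2000, running total 371.20
Total 371.20.

371.20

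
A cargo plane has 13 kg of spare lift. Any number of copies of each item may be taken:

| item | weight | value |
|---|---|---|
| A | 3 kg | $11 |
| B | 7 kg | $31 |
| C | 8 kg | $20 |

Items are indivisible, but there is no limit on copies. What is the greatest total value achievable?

Best value-per-unit is B at 31/7; filling with it alone gives 1×31 = 31.
Optimal mix: 2×A + 1×B → weight 13, value 53.

$53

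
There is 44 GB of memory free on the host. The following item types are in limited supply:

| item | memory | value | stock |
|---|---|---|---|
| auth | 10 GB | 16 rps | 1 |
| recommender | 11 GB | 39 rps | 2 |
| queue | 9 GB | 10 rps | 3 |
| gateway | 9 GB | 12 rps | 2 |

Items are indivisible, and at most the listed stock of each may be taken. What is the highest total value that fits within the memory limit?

Top feasible selections:
- 1×auth + 2×recommender + 1×gateway: memory 41, value 106
- 1×auth + 2×recommender + 1×queue: memory 41, value 104
- 2×recommender + 2×gateway: memory 40, value 102
Best: 106 rps.

106 rps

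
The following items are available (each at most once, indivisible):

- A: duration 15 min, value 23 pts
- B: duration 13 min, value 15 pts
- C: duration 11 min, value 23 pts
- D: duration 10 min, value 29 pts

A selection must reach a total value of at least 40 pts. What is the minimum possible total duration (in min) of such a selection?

21

Subsets with value ≥ 40, sorted by total duration:
- C+D: duration 21, value 52
- B+D: duration 23, value 44
Minimum duration: 21 min.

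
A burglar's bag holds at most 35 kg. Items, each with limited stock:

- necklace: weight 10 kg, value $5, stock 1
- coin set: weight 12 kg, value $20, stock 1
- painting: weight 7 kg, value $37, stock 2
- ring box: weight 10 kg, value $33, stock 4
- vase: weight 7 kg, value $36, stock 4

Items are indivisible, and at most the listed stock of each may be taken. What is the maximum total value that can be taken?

$182

Best selections within weight 35 and stock limits:
- 2×painting + 3×vase: weight 35, value 182
- 1×painting + 4×vase: weight 35, value 181
- 2×painting + 2×vase: weight 28, value 146
- 1×painting + 3×vase: weight 28, value 145
Best: $182.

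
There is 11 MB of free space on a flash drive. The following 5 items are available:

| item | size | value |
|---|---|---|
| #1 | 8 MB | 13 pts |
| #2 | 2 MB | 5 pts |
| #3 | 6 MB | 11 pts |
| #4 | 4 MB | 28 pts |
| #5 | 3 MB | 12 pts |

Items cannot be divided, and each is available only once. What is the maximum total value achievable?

45 pts

Check high-value combinations within 11 MB:
- #2+#4+#5: size 2+4+3=9, value 5+28+12=45
- #4+#5: size 4+3=7, value 28+12=40
- #3+#4: size 6+4=10, value 11+28=39
Best: 45 pts.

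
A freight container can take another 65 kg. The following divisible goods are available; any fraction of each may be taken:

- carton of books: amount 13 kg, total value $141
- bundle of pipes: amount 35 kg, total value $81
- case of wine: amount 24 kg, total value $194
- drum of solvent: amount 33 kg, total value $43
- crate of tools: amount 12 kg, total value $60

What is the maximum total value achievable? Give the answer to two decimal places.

Take in order of value per unit:
- carton of books (141/13 per unit): all 13 → value 141, running total 141.00
- case of wine (194/24 per unit): all 24 → value 194, running total 335.00
- crate of tools (60/12 per unit): all 12 → value 60, running total 395.00
- bundle of pipes (81/35 per unit): 16 of 35 → value 16×81/35 = 37.0286, running total 432.03
Total 432.03.

432.03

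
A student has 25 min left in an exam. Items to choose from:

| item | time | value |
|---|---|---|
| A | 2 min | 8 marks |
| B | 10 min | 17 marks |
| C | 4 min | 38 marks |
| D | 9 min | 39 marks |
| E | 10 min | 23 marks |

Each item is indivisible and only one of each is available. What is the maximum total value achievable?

108 marks

Check high-value combinations within 25 min:
- A+C+D+E: time 2+4+9+10=25, value 8+38+39+23=108
- A+B+C+D: time 2+10+4+9=25, value 8+17+38+39=102
- C+D+E: time 4+9+10=23, value 38+39+23=100
- B+C+D: time 10+4+9=23, value 17+38+39=94
Best: 108 marks.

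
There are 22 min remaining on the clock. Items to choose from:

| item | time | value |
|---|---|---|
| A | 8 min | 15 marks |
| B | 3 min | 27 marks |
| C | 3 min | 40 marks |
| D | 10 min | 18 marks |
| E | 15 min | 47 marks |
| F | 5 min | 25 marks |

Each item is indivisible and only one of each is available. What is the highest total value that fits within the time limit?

114 marks

This is a 0/1 knapsack; check combinations near the capacity.
- B+C+E: time 3+3+15=21, value 27+40+47=114
- B+C+D+F: time 3+3+10+5=21, value 27+40+18+25=110
- A+B+C+F: time 8+3+3+5=19, value 15+27+40+25=107
- B+C+F: time 3+3+5=11, value 27+40+25=92
- C+E: time 3+15=18, value 40+47=87
Best: 114 marks.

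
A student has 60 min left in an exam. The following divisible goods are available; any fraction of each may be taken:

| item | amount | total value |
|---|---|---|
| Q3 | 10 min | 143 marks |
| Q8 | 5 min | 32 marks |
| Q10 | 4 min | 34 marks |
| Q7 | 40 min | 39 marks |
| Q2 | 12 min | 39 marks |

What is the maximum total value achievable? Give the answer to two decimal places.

Take in order of value per unit:
- Q3 (143/10 per unit): all 10 → value 143, running total 143.00
- Q10 (34/4 per unit): all 4 → value 34, running total 177.00
- Q8 (32/5 per unit): all 5 → value 32, running total 209.00
- Q2 (39/12 per unit): all 12 → value 39, running total 248.00
- Q7 (39/40 per unit): 29 of 40 → value 29×39/40 = 28.2750, running total 276.28
Total 276.28.

276.28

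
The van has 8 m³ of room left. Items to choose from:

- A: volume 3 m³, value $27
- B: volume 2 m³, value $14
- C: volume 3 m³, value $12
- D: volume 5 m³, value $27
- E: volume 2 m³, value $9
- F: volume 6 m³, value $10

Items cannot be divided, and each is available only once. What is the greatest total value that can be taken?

Check high-value combinations within 8 m³:
- A+D: volume 3+5=8, value 27+27=54
- A+B+C: volume 3+2+3=8, value 27+14+12=53
- A+B+E: volume 3+2+2=7, value 27+14+9=50
Best: $54.

$54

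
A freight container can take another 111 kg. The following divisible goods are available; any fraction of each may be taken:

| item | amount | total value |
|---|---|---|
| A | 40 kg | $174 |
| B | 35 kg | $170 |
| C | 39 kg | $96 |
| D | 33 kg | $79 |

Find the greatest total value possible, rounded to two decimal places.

Take in order of value per unit:
- B (170/35 per unit): all 35 → value 170, running total 170.00
- A (174/40 per unit): all 40 → value 174, running total 344.00
- C (96/39 per unit): 36 of 39 → value 36×96/39 = 88.6154, running total 432.62
Total 432.62.

432.62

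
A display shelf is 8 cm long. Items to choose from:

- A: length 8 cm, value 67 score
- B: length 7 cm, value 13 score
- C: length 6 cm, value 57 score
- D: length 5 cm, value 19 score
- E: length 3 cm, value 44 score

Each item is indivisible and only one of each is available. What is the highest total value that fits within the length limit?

Check high-value combinations within 8 cm:
- A: length 8, value 67
- D+E: length 5+3=8, value 19+44=63
- C: length 6, value 57
- E: length 3, value 44
Best: 67 score.

67 score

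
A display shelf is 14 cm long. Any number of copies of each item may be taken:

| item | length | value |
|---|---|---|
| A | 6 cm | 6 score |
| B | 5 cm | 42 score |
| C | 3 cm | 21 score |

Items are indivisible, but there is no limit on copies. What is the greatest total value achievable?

Best value-per-unit is B at 42/5; filling with it alone gives 2×42 = 84.
Optimal mix: 2×B + 1×C → length 13, value 105.

105 score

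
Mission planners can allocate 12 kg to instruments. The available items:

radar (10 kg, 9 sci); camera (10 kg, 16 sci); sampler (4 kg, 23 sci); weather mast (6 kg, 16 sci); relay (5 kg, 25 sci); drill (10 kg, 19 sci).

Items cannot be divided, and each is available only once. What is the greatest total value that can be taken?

48 sci

This is a 0/1 knapsack; check combinations near the capacity.
- sampler+relay: mass 4+5=9, value 23+25=48
- weather mast+relay: mass 6+5=11, value 16+25=41
- sampler+weather mast: mass 4+6=10, value 23+16=39
- relay: mass 5, value 25
Best: 48 sci.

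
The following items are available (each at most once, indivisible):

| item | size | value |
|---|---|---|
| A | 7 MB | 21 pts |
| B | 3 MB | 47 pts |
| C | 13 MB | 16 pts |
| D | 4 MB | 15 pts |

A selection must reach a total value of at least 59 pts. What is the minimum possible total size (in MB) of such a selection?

7

Subsets with value ≥ 59, sorted by total size:
- B+D: size 7, value 62
- A+B: size 10, value 68
Minimum size: 7 MB.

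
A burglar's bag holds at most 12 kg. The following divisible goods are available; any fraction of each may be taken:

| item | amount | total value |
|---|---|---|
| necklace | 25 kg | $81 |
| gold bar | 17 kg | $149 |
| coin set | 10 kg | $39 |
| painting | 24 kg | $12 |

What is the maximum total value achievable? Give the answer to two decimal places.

105.18

Take in order of value per unit:
- gold bar (149/17 per unit): 12 of 17 → value 12×149/17 = 105.1765, running total 105.18
Total 105.18.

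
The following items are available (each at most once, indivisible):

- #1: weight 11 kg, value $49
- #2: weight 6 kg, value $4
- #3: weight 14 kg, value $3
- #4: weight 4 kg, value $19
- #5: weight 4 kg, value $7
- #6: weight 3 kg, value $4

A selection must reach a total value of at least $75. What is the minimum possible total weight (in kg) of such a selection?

19

Subsets with value ≥ 75, sorted by total weight:
- #1+#4+#5: weight 19, value 75
- #1+#4+#5+#6: weight 22, value 79
Minimum weight: 19 kg.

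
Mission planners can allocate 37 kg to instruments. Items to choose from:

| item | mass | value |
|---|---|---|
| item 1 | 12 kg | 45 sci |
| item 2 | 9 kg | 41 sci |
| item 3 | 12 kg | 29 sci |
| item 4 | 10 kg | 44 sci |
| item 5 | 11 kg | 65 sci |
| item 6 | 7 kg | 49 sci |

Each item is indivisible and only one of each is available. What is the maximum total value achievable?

Check high-value combinations within 37 kg:
- item 2+item 4+item 5+item 6: mass 9+10+11+7=37, value 41+44+65+49=199
- item 1+item 5+item 6: mass 12+11+7=30, value 45+65+49=159
- item 4+item 5+item 6: mass 10+11+7=28, value 44+65+49=158
- item 2+item 5+item 6: mass 9+11+7=27, value 41+65+49=155
- item 1+item 4+item 5: mass 12+10+11=33, value 45+44+65=154
Best: 199 sci.

199 sci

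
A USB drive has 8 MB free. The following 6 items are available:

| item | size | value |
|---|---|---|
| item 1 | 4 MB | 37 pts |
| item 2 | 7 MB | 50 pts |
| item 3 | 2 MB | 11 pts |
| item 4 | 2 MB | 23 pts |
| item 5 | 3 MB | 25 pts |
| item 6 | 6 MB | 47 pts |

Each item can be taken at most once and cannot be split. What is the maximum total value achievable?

This is a 0/1 knapsack; check combinations near the capacity.
- item 1+item 3+item 4: size 4+2+2=8, value 37+11+23=71
- item 4+item 6: size 2+6=8, value 23+47=70
- item 1+item 5: size 4+3=7, value 37+25=62
Best: 71 pts.

71 pts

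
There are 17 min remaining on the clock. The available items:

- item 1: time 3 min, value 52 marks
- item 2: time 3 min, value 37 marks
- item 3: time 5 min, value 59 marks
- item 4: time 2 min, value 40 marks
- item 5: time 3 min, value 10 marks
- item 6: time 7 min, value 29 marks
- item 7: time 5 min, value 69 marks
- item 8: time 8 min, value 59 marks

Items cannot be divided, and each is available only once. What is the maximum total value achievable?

Check high-value combinations within 17 min:
- item 1+item 3+item 4+item 7: time 3+5+2+5=15, value 52+59+40+69=220
- item 1+item 2+item 3+item 7: time 3+3+5+5=16, value 52+37+59+69=217
- item 1+item 2+item 4+item 5+item 7: time 3+3+2+3+5=16, value 52+37+40+10+69=208
Best: 220 marks.

220 marks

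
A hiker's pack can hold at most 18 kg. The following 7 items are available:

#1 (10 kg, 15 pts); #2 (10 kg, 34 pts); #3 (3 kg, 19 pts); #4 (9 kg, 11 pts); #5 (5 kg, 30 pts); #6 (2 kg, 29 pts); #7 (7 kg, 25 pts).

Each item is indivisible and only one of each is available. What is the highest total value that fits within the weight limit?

103 pts

Check high-value combinations within 18 kg:
- #3+#5+#6+#7: weight 3+5+2+7=17, value 19+30+29+25=103
- #2+#5+#6: weight 10+5+2=17, value 34+30+29=93
- #5+#6+#7: weight 5+2+7=14, value 30+29+25=84
Best: 103 pts.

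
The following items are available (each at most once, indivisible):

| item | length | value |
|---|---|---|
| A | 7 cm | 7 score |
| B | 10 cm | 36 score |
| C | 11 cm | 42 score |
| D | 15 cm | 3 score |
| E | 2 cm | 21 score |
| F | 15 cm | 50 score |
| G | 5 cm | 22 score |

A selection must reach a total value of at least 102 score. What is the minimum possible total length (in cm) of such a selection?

27

Subsets with value ≥ 102, sorted by total length:
- B+E+F: length 27, value 107
- B+C+E+G: length 28, value 121
Minimum length: 27 cm.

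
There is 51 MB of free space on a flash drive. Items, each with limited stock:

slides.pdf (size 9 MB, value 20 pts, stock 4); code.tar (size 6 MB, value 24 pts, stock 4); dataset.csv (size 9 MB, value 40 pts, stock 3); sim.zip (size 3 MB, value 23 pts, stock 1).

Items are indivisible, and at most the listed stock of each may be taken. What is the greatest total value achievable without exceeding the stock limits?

Best selections within size 51 and stock limits:
- 4×code.tar + 3×dataset.csv: size 51, value 216
- 3×code.tar + 3×dataset.csv + 1×sim.zip: size 48, value 215
- 1×slides.pdf + 2×code.tar + 3×dataset.csv + 1×sim.zip: size 51, value 211
- 4×code.tar + 2×dataset.csv + 1×sim.zip: size 45, value 199
Best: 216 pts.

216 pts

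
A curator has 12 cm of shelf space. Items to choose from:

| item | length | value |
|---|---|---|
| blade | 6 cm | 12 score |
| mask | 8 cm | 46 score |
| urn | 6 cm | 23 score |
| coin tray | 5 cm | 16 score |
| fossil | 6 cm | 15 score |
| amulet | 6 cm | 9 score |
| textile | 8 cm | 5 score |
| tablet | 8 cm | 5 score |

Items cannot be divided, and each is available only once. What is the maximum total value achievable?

46 score

This is a 0/1 knapsack; check combinations near the capacity.
- mask: length 8, value 46
- urn+coin tray: length 6+5=11, value 23+16=39
- urn+fossil: length 6+6=12, value 23+15=38
- blade+urn: length 6+6=12, value 12+23=35
- urn+amulet: length 6+6=12, value 23+9=32
Best: 46 score.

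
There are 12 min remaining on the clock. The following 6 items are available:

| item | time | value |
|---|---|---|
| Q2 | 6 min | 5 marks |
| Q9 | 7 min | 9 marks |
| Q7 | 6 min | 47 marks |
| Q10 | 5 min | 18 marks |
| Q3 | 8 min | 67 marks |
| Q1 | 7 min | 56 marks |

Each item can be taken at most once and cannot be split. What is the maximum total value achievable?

74 marks

Check high-value combinations within 12 min:
- Q10+Q1: time 5+7=12, value 18+56=74
- Q3: time 8, value 67
- Q7+Q10: time 6+5=11, value 47+18=65
- Q1: time 7, value 56
Best: 74 marks.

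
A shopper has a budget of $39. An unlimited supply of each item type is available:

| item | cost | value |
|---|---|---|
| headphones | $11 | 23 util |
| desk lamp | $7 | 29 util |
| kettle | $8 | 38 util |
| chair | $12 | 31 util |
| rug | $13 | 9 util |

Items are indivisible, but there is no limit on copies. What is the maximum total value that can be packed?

181 util

Best value-per-unit is kettle at 38/8; filling with it alone gives 4×38 = 152.
Optimal mix: 1×desk lamp + 4×kettle → cost 39, value 181.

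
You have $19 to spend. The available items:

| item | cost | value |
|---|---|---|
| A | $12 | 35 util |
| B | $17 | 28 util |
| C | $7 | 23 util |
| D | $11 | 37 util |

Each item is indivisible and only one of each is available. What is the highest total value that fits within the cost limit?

60 util

This is a 0/1 knapsack; check combinations near the capacity.
- C+D: cost 7+11=18, value 23+37=60
- A+C: cost 12+7=19, value 35+23=58
- D: cost 11, value 37
Best: 60 util.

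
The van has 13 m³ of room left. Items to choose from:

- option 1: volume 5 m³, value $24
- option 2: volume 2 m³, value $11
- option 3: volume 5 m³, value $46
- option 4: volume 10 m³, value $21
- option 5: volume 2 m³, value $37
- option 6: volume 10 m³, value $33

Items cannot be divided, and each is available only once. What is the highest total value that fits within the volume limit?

This is a 0/1 knapsack; check combinations near the capacity.
- option 1+option 3+option 5: volume 5+5+2=12, value 24+46+37=107
- option 2+option 3+option 5: volume 2+5+2=9, value 11+46+37=94
- option 3+option 5: volume 5+2=7, value 46+37=83
- option 1+option 2+option 3: volume 5+2+5=12, value 24+11+46=81
Best: $107.

$107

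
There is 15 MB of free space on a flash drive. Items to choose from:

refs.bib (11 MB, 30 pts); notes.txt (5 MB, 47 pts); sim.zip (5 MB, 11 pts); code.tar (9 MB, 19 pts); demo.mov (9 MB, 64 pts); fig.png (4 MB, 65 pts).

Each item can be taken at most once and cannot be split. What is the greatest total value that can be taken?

Check high-value combinations within 15 MB:
- demo.mov+fig.png: size 9+4=13, value 64+65=129
- notes.txt+sim.zip+fig.png: size 5+5+4=14, value 47+11+65=123
- notes.txt+fig.png: size 5+4=9, value 47+65=112
- notes.txt+demo.mov: size 5+9=14, value 47+64=111
Best: 129 pts.

129 pts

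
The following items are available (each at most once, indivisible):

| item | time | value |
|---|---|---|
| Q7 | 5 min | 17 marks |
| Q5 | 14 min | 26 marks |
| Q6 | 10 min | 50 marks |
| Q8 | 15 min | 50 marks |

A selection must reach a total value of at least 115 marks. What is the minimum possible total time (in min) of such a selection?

Subsets with value ≥ 115, sorted by total time:
- Q7+Q6+Q8: time 30, value 117
- Q5+Q6+Q8: time 39, value 126
- Q7+Q5+Q6+Q8: time 44, value 143
Minimum time: 30 min.

30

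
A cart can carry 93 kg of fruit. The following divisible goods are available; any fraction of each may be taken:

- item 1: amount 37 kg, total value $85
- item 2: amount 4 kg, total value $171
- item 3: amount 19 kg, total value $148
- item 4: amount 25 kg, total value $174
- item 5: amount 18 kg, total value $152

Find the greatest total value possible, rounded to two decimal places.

707.03

Take in order of value per unit:
- item 2 (171/4 per unit): all 4 → value 171, running total 171.00
- item 5 (152/18 per unit): all 18 → value 152, running total 323.00
- item 3 (148/19 per unit): all 19 → value 148, running total 471.00
- item 4 (174/25 per unit): all 25 → value 174, running total 645.00
- item 1 (85/37 per unit): 27 of 37 → value 27×85/37 = 62.0270, running total 707.03
Total 707.03.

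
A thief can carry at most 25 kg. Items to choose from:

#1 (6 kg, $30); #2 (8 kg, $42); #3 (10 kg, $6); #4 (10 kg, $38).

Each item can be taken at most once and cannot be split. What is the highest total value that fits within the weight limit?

$110

Check high-value combinations within 25 kg:
- #1+#2+#4: weight 6+8+10=24, value 30+42+38=110
- #2+#4: weight 8+10=18, value 42+38=80
- #1+#2+#3: weight 6+8+10=24, value 30+42+6=78
Best: $110.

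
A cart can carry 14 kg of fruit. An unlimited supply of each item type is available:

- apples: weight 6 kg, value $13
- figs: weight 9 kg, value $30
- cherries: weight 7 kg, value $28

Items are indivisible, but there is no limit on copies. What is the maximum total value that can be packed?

Best value-per-unit is cherries at 28/7, and filling with it alone uses weight 2×7=14. No mix of the others beats 2×28 = 56.

$56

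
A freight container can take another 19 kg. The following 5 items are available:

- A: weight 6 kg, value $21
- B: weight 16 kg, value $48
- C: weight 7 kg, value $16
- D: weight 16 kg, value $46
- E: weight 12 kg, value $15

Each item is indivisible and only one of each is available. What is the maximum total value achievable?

$48

This is a 0/1 knapsack; check combinations near the capacity.
- B: weight 16, value 48
- D: weight 16, value 46
- A+C: weight 6+7=13, value 21+16=37
Best: $48.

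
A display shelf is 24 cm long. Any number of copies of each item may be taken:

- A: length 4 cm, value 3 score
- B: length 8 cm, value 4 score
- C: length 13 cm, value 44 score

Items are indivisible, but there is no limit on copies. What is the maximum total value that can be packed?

50 score

Best value-per-unit is C at 44/13; filling with it alone gives 1×44 = 44.
Optimal mix: 2×A + 1×C → length 21, value 50.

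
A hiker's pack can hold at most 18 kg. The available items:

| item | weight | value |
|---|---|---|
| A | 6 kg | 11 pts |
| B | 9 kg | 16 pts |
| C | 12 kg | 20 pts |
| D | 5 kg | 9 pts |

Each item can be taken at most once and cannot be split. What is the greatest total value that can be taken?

This is a 0/1 knapsack; check combinations near the capacity.
- A+C: weight 6+12=18, value 11+20=31
- C+D: weight 12+5=17, value 20+9=29
- A+B: weight 6+9=15, value 11+16=27
Best: 31 pts.

31 pts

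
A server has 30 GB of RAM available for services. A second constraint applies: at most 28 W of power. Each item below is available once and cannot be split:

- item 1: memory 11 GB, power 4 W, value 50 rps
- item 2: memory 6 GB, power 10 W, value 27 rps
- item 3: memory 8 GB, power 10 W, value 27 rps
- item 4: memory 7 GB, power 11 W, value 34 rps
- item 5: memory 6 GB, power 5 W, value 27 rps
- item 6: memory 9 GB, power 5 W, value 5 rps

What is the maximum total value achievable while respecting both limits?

Feasible sets respecting both limits:
- item 1+item 2+item 4: memory 24, power 25, value 111
- item 1+item 3+item 4: memory 26, power 25, value 111
- item 1+item 4+item 5: memory 24, power 20, value 111
Best: 111 rps.

111 rps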